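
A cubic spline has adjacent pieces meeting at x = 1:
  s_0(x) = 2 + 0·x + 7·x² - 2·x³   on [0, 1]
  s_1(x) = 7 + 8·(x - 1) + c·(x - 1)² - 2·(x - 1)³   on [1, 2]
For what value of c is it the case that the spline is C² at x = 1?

s_0''(x) = 14 - 12·x, so s_0''(1) = 2. On the right, s_1''(1) = 2c, so c = 1.

1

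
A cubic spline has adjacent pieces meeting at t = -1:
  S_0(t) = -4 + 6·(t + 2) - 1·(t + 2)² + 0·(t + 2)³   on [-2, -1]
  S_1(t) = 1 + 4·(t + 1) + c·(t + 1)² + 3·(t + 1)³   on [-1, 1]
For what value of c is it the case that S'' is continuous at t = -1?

S_0''(t) = -2 + 0·(t + 2), so S_0''(-1) = -2. On the right, S_1''(-1) = 2c, so c = -1.

-1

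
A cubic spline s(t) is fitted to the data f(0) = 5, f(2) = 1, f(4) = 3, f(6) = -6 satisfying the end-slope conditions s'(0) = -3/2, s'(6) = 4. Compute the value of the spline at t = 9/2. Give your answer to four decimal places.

0.1594

With M_i denoting the second derivative at x_i, h_i = 2, 2, 2, and Δ_i = (y_(i+1) − y_i)/h_i = -2, 1, -9/2:
  2·M_0 + 8·M_1 + 2·M_2 = 6(Δ_1 - Δ_0) = 18
  2·M_1 + 8·M_2 + 2·M_3 = 6(Δ_2 - Δ_1) = -33
Clamped end conditions give two more equations: 2h_0·M_0 + h_0·M_1 = 6(Δ_0 - s'(0)) = -3 and h_2·M_2 + 2h_2·M_3 = 6(s'(6) - Δ_2) = 51.
Forward elimination and back-substitution give M_0 = -107/30, M_1 = 169/30, M_2 = -299/30, M_3 = 266/15.
On [4, 6], s(t) = 3 - 113/30·(t - 4) - 299/60·(t - 4)² + 277/120·(t - 4)³.
With (t - 4) = 1/2: s(9/2) = 51/320.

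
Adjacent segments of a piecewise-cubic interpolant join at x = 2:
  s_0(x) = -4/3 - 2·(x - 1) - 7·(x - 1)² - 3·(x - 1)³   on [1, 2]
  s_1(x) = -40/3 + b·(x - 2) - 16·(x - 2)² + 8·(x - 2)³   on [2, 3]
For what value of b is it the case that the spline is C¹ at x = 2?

-25

s_0'(x) = -2 - 14·(x - 1) - 9·(x - 1)², so s_0'(2) = -25. On the right, s_1'(2) = b, so b = -25.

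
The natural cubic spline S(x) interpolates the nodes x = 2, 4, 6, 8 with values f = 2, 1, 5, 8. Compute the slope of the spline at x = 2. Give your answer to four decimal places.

With M_i denoting the second derivative at x_i, h_i = 2, 2, 2, and Δ_i = (y_(i+1) − y_i)/h_i = -1/2, 2, 3/2:
  2·M_0 + 8·M_1 + 2·M_2 = 6(Δ_1 - Δ_0) = 15
  2·M_1 + 8·M_2 + 2·M_3 = 6(Δ_2 - Δ_1) = -3
Natural end conditions: M_0 = M_3 = 0.
Forward elimination and back-substitution give M_0 = 0, M_1 = 21/10, M_2 = -9/10, M_3 = 0.
On [2, 4], S'(x) = b_0 + 2c_0·(x - 2) + 3d_0·(x - 2)² with b_0 = Δ_0 - h_0(2M_0 + M_1)/6 = -6/5, c_0 = M_0/2 = 0, d_0 = (M_1 - M_0)/(6h_0) = 7/40. So S'(2) = -6/5.

-1.2000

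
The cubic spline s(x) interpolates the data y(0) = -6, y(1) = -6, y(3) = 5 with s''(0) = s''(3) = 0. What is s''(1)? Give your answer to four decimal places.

5.5000

Put m_i = s'' at the i-th knot. Here h = (1, 2) and Δ = (0, 11/2), so the interior equations h_(i-1)·m_(i-1) + 2(h_(i-1)+h_i)·m_i + h_i·m_(i+1) = 6(Δ_i − Δ_(i-1)) read
  1·m_0 + 6·m_1 + 2·m_2 = 6(Δ_1 - Δ_0) = 33
Natural end conditions: m_0 = m_2 = 0.
Solving the tridiagonal system: m_0 = 0, m_1 = 11/2, m_2 = 0.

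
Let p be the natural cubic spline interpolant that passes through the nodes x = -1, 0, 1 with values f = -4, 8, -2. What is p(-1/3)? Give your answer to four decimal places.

6.0370

Let M_i = p''(x_i). Step sizes h_i = 1, 1; slopes of the chords Δ_i = (y_(i+1) - y_i)/h_i = 12, -10.
  1·M_0 + 4·M_1 + 1·M_2 = 6(Δ_1 - Δ_0) = -132
Natural end conditions: M_0 = M_2 = 0.
Hence M_0 = 0, M_1 = -33, M_2 = 0.
On [-1, 0], p(x) = -4 + 35/2·(x + 1) + 0·(x + 1)² - 11/2·(x + 1)³.
With (x + 1) = 2/3: p(-1/3) = 163/27.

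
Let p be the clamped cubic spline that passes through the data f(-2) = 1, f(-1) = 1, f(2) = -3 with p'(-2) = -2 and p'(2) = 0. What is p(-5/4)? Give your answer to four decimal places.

0.8711

Put M_i = p'' at the i-th knot. Here h = (1, 3) and Δ = (0, -4/3), so the interior equations h_(i-1)·M_(i-1) + 2(h_(i-1)+h_i)·M_i + h_i·M_(i+1) = 6(Δ_i − Δ_(i-1)) read
  1·M_0 + 8·M_1 + 3·M_2 = 6(Δ_1 - Δ_0) = -8
Clamped end conditions give two more equations: 2h_0·M_0 + h_0·M_1 = 6(Δ_0 - p'(-2)) = 12 and h_1·M_1 + 2h_1·M_2 = 6(p'(2) - Δ_1) = 8.
Solving the tridiagonal system: M_0 = 15/2, M_1 = -3, M_2 = 17/6.
On [-2, -1], p(x) = 1 - 2·(x + 2) + 15/4·(x + 2)² - 7/4·(x + 2)³.
With (x + 2) = 3/4: p(-5/4) = 223/256.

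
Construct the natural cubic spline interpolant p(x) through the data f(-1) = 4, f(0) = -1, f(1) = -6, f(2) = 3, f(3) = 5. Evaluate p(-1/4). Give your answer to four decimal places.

Write m_i for p''(x_i). With h_i = 1, 1, 1, 1 and divided differences Δ_i = -5, -5, 9, 2, the continuity of p' gives the tridiagonal system
  1·m_0 + 4·m_1 + 1·m_2 = 6(Δ_1 - Δ_0) = 0
  1·m_1 + 4·m_2 + 1·m_3 = 6(Δ_2 - Δ_1) = 84
  1·m_2 + 4·m_3 + 1·m_4 = 6(Δ_3 - Δ_2) = -42
Natural end conditions: m_0 = m_4 = 0.
Solving the tridiagonal system: m_0 = 0, m_1 = -27/4, m_2 = 27, m_3 = -69/4, m_4 = 0.
On [-1, 0], p(x) = 4 - 31/8·(x + 1) + 0·(x + 1)² - 9/8·(x + 1)³.
With (x + 1) = 3/4: p(-1/4) = 317/512.

0.6191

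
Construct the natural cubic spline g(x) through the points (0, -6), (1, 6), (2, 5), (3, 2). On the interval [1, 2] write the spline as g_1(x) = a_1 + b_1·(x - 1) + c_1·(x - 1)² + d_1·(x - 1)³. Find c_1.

-10

Write M_i for g''(x_i). With h_i = 1, 1, 1 and divided differences Δ_i = 12, -1, -3, the continuity of g' gives the tridiagonal system
  1·M_0 + 4·M_1 + 1·M_2 = 6(Δ_1 - Δ_0) = -78
  1·M_1 + 4·M_2 + 1·M_3 = 6(Δ_2 - Δ_1) = -12
Natural end conditions: M_0 = M_3 = 0.
Hence M_0 = 0, M_1 = -20, M_2 = 2, M_3 = 0.
On [1, 2], with g_1(x) = a_1 + b_1·(x - 1) + c_1·(x - 1)² + d_1·(x - 1)³: c_1 = M_1/2 = -10, d_1 = (M_2 - M_1)/(6h_1) = 11/3, b_1 = Δ_1 - h_1(2M_1 + M_2)/6 = 16/3.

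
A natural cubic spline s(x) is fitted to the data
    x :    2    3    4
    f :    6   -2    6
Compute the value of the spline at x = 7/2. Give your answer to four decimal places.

Write M_i for s''(x_i). With h_i = 1, 1 and divided differences Δ_i = -8, 8, the continuity of s' gives the tridiagonal system
  1·M_0 + 4·M_1 + 1·M_2 = 6(Δ_1 - Δ_0) = 96
Natural end conditions: M_0 = M_2 = 0.
Solving: M_0 = 0, M_1 = 24, M_2 = 0.
On [3, 4], s(x) = -2 + 0·(x - 3) + 12·(x - 3)² - 4·(x - 3)³.
With (x - 3) = 1/2: s(7/2) = 1/2.

0.5000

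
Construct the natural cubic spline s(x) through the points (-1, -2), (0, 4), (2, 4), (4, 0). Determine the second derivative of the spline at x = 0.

With m_i denoting the second derivative at x_i, h_i = 1, 2, 2, and Δ_i = (y_(i+1) − y_i)/h_i = 6, 0, -2:
  1·m_0 + 6·m_1 + 2·m_2 = 6(Δ_1 - Δ_0) = -36
  2·m_1 + 8·m_2 + 2·m_3 = 6(Δ_2 - Δ_1) = -12
Natural end conditions: m_0 = m_3 = 0.
Solving: m_0 = 0, m_1 = -6, m_2 = 0, m_3 = 0.

-6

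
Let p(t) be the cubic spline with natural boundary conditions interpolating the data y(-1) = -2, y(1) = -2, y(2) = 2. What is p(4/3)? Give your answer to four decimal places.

-0.9136

With σ_i denoting the second derivative at x_i, h_i = 2, 1, and Δ_i = (y_(i+1) − y_i)/h_i = 0, 4:
  2·σ_0 + 6·σ_1 + 1·σ_2 = 6(Δ_1 - Δ_0) = 24
Natural end conditions: σ_0 = σ_2 = 0.
Solving the tridiagonal system: σ_0 = 0, σ_1 = 4, σ_2 = 0.
On [1, 2], p(t) = -2 + 8/3·(t - 1) + 2·(t - 1)² - 2/3·(t - 1)³.
With (t - 1) = 1/3: p(4/3) = -74/81.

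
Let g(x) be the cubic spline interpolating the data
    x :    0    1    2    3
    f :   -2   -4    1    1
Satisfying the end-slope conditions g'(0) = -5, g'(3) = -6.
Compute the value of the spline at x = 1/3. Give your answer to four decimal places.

With m_i denoting the second derivative at x_i, h_i = 1, 1, 1, and Δ_i = (y_(i+1) − y_i)/h_i = -2, 5, 0:
  1·m_0 + 4·m_1 + 1·m_2 = 6(Δ_1 - Δ_0) = 42
  1·m_1 + 4·m_2 + 1·m_3 = 6(Δ_2 - Δ_1) = -30
Clamped end conditions give two more equations: 2h_0·m_0 + h_0·m_1 = 6(Δ_0 - g'(0)) = 18 and h_2·m_2 + 2h_2·m_3 = 6(g'(3) - Δ_2) = -36.
Solving: m_0 = 10/3, m_1 = 34/3, m_2 = -20/3, m_3 = -44/3.
On [0, 1], g(x) = -2 - 5·x + 5/3·x² + 4/3·x³.
With x = 1/3: g(1/3) = -278/81.

-3.4321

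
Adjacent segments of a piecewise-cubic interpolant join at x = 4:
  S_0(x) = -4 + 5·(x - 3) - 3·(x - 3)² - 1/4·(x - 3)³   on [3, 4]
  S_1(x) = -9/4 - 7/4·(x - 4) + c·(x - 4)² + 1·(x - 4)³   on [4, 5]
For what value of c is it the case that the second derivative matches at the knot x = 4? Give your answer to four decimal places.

S_0''(x) = -6 - 3/2·(x - 3), so S_0''(4) = -15/2. On the right, S_1''(4) = 2c, so c = -15/4.

-3.7500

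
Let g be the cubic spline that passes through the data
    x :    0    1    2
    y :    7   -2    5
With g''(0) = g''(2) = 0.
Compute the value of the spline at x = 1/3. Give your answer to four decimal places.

Let σ_i = g''(x_i). Step sizes h_i = 1, 1; slopes of the chords Δ_i = (y_(i+1) - y_i)/h_i = -9, 7.
  1·σ_0 + 4·σ_1 + 1·σ_2 = 6(Δ_1 - Δ_0) = 96
Natural end conditions: σ_0 = σ_2 = 0.
Solving the tridiagonal system: σ_0 = 0, σ_1 = 24, σ_2 = 0.
On [0, 1], g(x) = 7 - 13·x + 0·x² + 4·x³.
With x = 1/3: g(1/3) = 76/27.

2.8148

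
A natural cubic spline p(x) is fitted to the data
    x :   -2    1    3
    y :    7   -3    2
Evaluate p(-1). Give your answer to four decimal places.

2.1111

With m_i denoting the second derivative at x_i, h_i = 3, 2, and Δ_i = (y_(i+1) − y_i)/h_i = -10/3, 5/2:
  3·m_0 + 10·m_1 + 2·m_2 = 6(Δ_1 - Δ_0) = 35
Natural end conditions: m_0 = m_2 = 0.
Hence m_0 = 0, m_1 = 7/2, m_2 = 0.
On [-2, 1], p(x) = 7 - 61/12·(x + 2) + 0·(x + 2)² + 7/36·(x + 2)³.
With (x + 2) = 1: p(-1) = 19/9.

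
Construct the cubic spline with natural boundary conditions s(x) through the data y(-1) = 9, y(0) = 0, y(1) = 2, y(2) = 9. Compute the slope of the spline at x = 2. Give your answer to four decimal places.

7.6000

Write m_i for s''(x_i). With h_i = 1, 1, 1 and divided differences Δ_i = -9, 2, 7, the continuity of s' gives the tridiagonal system
  1·m_0 + 4·m_1 + 1·m_2 = 6(Δ_1 - Δ_0) = 66
  1·m_1 + 4·m_2 + 1·m_3 = 6(Δ_2 - Δ_1) = 30
Natural end conditions: m_0 = m_3 = 0.
Forward elimination and back-substitution give m_0 = 0, m_1 = 78/5, m_2 = 18/5, m_3 = 0.
On [1, 2], s'(x) = b_2 + 2c_2·(x - 1) + 3d_2·(x - 1)² with b_2 = Δ_2 - h_2(2m_2 + m_3)/6 = 29/5, c_2 = m_2/2 = 9/5, d_2 = (m_3 - m_2)/(6h_2) = -3/5. So s'(2) = 38/5.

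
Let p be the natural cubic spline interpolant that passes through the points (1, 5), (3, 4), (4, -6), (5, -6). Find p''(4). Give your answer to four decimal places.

18.1304

With M_i denoting the second derivative at x_i, h_i = 2, 1, 1, and Δ_i = (y_(i+1) − y_i)/h_i = -1/2, -10, 0:
  2·M_0 + 6·M_1 + 1·M_2 = 6(Δ_1 - Δ_0) = -57
  1·M_1 + 4·M_2 + 1·M_3 = 6(Δ_2 - Δ_1) = 60
Natural end conditions: M_0 = M_3 = 0.
Forward elimination and back-substitution give M_0 = 0, M_1 = -288/23, M_2 = 417/23, M_3 = 0.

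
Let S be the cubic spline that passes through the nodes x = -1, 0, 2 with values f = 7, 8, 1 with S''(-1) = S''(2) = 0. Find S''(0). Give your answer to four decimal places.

Put M_i = S'' at the i-th knot. Here h = (1, 2) and Δ = (1, -7/2), so the interior equations h_(i-1)·M_(i-1) + 2(h_(i-1)+h_i)·M_i + h_i·M_(i+1) = 6(Δ_i − Δ_(i-1)) read
  1·M_0 + 6·M_1 + 2·M_2 = 6(Δ_1 - Δ_0) = -27
Natural end conditions: M_0 = M_2 = 0.
Hence M_0 = 0, M_1 = -9/2, M_2 = 0.

-4.5000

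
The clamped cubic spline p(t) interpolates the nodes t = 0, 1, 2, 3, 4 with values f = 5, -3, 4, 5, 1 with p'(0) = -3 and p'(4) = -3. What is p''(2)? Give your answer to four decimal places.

-16.5000

Write M_i for p''(x_i). With h_i = 1, 1, 1, 1 and divided differences Δ_i = -8, 7, 1, -4, the continuity of p' gives the tridiagonal system
  1·M_0 + 4·M_1 + 1·M_2 = 6(Δ_1 - Δ_0) = 90
  1·M_1 + 4·M_2 + 1·M_3 = 6(Δ_2 - Δ_1) = -36
  1·M_2 + 4·M_3 + 1·M_4 = 6(Δ_3 - Δ_2) = -30
Clamped end conditions give two more equations: 2h_0·M_0 + h_0·M_1 = 6(Δ_0 - p'(0)) = -30 and h_3·M_3 + 2h_3·M_4 = 6(p'(4) - Δ_3) = 6.
Forward elimination and back-substitution give M_0 = -453/14, M_1 = 243/7, M_2 = -33/2, M_3 = -33/7, M_4 = 75/14.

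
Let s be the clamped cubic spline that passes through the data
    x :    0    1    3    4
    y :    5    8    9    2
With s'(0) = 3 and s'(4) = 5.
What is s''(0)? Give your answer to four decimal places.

Let m_i = s''(x_i). Step sizes h_i = 1, 2, 1; slopes of the chords Δ_i = (y_(i+1) - y_i)/h_i = 3, 1/2, -7.
  1·m_0 + 6·m_1 + 2·m_2 = 6(Δ_1 - Δ_0) = -15
  2·m_1 + 6·m_2 + 1·m_3 = 6(Δ_2 - Δ_1) = -45
Clamped end conditions give two more equations: 2h_0·m_0 + h_0·m_1 = 6(Δ_0 - s'(0)) = 0 and h_2·m_2 + 2h_2·m_3 = 6(s'(4) - Δ_2) = 72.
Solving the tridiagonal system: m_0 = -53/35, m_1 = 106/35, m_2 = -554/35, m_3 = 1537/35.

-1.5143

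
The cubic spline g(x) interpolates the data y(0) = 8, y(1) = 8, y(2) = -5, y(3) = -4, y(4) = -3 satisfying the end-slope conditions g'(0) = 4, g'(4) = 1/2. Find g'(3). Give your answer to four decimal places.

With M_i denoting the second derivative at x_i, h_i = 1, 1, 1, 1, and Δ_i = (y_(i+1) − y_i)/h_i = 0, -13, 1, 1:
  1·M_0 + 4·M_1 + 1·M_2 = 6(Δ_1 - Δ_0) = -78
  1·M_1 + 4·M_2 + 1·M_3 = 6(Δ_2 - Δ_1) = 84
  1·M_2 + 4·M_3 + 1·M_4 = 6(Δ_3 - Δ_2) = 0
Clamped end conditions give two more equations: 2h_0·M_0 + h_0·M_1 = 6(Δ_0 - g'(0)) = -24 and h_3·M_3 + 2h_3·M_4 = 6(g'(4) - Δ_3) = -3.
Hence M_0 = 95/56, M_1 = -767/28, M_2 = 239/8, M_3 = -227/28, M_4 = 143/56.
On [3, 4], g'(x) = b_3 + 2c_3·(x - 3) + 3d_3·(x - 3)² with b_3 = Δ_3 - h_3(2M_3 + M_4)/6 = 367/112, c_3 = M_3/2 = -227/56, d_3 = (M_4 - M_3)/(6h_3) = 199/112. So g'(3) = 367/112.

3.2768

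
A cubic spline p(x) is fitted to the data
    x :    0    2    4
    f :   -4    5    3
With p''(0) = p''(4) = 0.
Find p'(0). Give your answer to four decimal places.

Let m_i = p''(x_i). Step sizes h_i = 2, 2; slopes of the chords Δ_i = (y_(i+1) - y_i)/h_i = 9/2, -1.
  2·m_0 + 8·m_1 + 2·m_2 = 6(Δ_1 - Δ_0) = -33
Natural end conditions: m_0 = m_2 = 0.
Solving: m_0 = 0, m_1 = -33/8, m_2 = 0.
On [0, 2], p'(x) = b_0 + 2c_0·x + 3d_0·x² with b_0 = Δ_0 - h_0(2m_0 + m_1)/6 = 47/8, c_0 = m_0/2 = 0, d_0 = (m_1 - m_0)/(6h_0) = -11/32. So p'(0) = 47/8.

5.8750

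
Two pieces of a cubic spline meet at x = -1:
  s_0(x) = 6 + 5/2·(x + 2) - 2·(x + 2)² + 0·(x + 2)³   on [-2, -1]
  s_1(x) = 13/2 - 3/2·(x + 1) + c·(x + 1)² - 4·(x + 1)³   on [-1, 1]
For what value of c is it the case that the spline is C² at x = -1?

-2

s_0''(x) = -4 + 0·(x + 2), so s_0''(-1) = -4. On the right, s_1''(-1) = 2c, so c = -2.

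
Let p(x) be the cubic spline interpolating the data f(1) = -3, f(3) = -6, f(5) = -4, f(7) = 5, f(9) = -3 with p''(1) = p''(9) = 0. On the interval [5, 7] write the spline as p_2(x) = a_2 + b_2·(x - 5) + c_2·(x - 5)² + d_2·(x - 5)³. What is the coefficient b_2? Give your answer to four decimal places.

Let m_i = p''(x_i). Step sizes h_i = 2, 2, 2, 2; slopes of the chords Δ_i = (y_(i+1) - y_i)/h_i = -3/2, 1, 9/2, -4.
  2·m_0 + 8·m_1 + 2·m_2 = 6(Δ_1 - Δ_0) = 15
  2·m_1 + 8·m_2 + 2·m_3 = 6(Δ_2 - Δ_1) = 21
  2·m_2 + 8·m_3 + 2·m_4 = 6(Δ_3 - Δ_2) = -51
Natural end conditions: m_0 = m_4 = 0.
Forward elimination and back-substitution give m_0 = 0, m_1 = 45/56, m_2 = 30/7, m_3 = -417/56, m_4 = 0.
On [5, 7], with p_2(x) = a_2 + b_2·(x - 5) + c_2·(x - 5)² + d_2·(x - 5)³: c_2 = m_2/2 = 15/7, d_2 = (m_3 - m_2)/(6h_2) = -219/224, b_2 = Δ_2 - h_2(2m_2 + m_3)/6 = 33/8.

4.1250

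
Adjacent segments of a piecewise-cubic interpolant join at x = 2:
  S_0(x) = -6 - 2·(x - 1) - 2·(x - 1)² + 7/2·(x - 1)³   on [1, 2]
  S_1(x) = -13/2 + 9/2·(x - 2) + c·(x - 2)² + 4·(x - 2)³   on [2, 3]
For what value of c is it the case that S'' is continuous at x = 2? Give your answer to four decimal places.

8.5000

S_0''(x) = -4 + 21·(x - 1), so S_0''(2) = 17. On the right, S_1''(2) = 2c, so c = 17/2.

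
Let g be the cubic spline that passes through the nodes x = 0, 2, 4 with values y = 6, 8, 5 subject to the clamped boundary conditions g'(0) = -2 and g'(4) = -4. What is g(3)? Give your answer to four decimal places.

7.7813

Write M_i for g''(x_i). With h_i = 2, 2 and divided differences Δ_i = 1, -3/2, the continuity of g' gives the tridiagonal system
  2·M_0 + 8·M_1 + 2·M_2 = 6(Δ_1 - Δ_0) = -15
Clamped end conditions give two more equations: 2h_0·M_0 + h_0·M_1 = 6(Δ_0 - g'(0)) = 18 and h_1·M_1 + 2h_1·M_2 = 6(g'(4) - Δ_1) = -15.
Solving the tridiagonal system: M_0 = 47/8, M_1 = -11/4, M_2 = -19/8.
On [2, 4], g(x) = 8 + 9/8·(x - 2) - 11/8·(x - 2)² + 1/32·(x - 2)³.
With (x - 2) = 1: g(3) = 249/32.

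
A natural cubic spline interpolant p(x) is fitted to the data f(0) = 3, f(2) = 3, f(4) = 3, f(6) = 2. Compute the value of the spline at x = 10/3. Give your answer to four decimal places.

Put σ_i = p'' at the i-th knot. Here h = (2, 2, 2) and Δ = (0, 0, -1/2), so the interior equations h_(i-1)·σ_(i-1) + 2(h_(i-1)+h_i)·σ_i + h_i·σ_(i+1) = 6(Δ_i − Δ_(i-1)) read
  2·σ_0 + 8·σ_1 + 2·σ_2 = 6(Δ_1 - Δ_0) = 0
  2·σ_1 + 8·σ_2 + 2·σ_3 = 6(Δ_2 - Δ_1) = -3
Natural end conditions: σ_0 = σ_3 = 0.
Hence σ_0 = 0, σ_1 = 1/10, σ_2 = -2/5, σ_3 = 0.
On [2, 4], p(x) = 3 + 1/15·(x - 2) + 1/20·(x - 2)² - 1/24·(x - 2)³.
With (x - 2) = 4/3: p(10/3) = 1247/405.

3.0790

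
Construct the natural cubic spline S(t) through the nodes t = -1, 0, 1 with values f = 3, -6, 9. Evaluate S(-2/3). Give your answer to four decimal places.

Put σ_i = S'' at the i-th knot. Here h = (1, 1) and Δ = (-9, 15), so the interior equations h_(i-1)·σ_(i-1) + 2(h_(i-1)+h_i)·σ_i + h_i·σ_(i+1) = 6(Δ_i − Δ_(i-1)) read
  1·σ_0 + 4·σ_1 + 1·σ_2 = 6(Δ_1 - Δ_0) = 144
Natural end conditions: σ_0 = σ_2 = 0.
Solving the tridiagonal system: σ_0 = 0, σ_1 = 36, σ_2 = 0.
On [-1, 0], S(t) = 3 - 15·(t + 1) + 0·(t + 1)² + 6·(t + 1)³.
With (t + 1) = 1/3: S(-2/3) = -16/9.

-1.7778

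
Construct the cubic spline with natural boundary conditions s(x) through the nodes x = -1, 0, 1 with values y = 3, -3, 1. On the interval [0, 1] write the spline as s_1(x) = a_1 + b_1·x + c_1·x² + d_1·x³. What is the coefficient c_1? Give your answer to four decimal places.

7.5000

Write m_i for s''(x_i). With h_i = 1, 1 and divided differences Δ_i = -6, 4, the continuity of s' gives the tridiagonal system
  1·m_0 + 4·m_1 + 1·m_2 = 6(Δ_1 - Δ_0) = 60
Natural end conditions: m_0 = m_2 = 0.
Solving the tridiagonal system: m_0 = 0, m_1 = 15, m_2 = 0.
On [0, 1], with s_1(x) = a_1 + b_1·x + c_1·x² + d_1·x³: c_1 = m_1/2 = 15/2, d_1 = (m_2 - m_1)/(6h_1) = -5/2, b_1 = Δ_1 - h_1(2m_1 + m_2)/6 = -1.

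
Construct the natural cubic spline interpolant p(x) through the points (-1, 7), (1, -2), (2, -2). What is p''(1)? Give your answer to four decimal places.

Write M_i for p''(x_i). With h_i = 2, 1 and divided differences Δ_i = -9/2, 0, the continuity of p' gives the tridiagonal system
  2·M_0 + 6·M_1 + 1·M_2 = 6(Δ_1 - Δ_0) = 27
Natural end conditions: M_0 = M_2 = 0.
Solving: M_0 = 0, M_1 = 9/2, M_2 = 0.

4.5000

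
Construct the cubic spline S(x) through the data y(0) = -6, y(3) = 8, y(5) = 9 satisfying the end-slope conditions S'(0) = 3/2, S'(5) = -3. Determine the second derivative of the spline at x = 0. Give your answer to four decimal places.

With M_i denoting the second derivative at x_i, h_i = 3, 2, and Δ_i = (y_(i+1) − y_i)/h_i = 14/3, 1/2:
  3·M_0 + 10·M_1 + 2·M_2 = 6(Δ_1 - Δ_0) = -25
Clamped end conditions give two more equations: 2h_0·M_0 + h_0·M_1 = 6(Δ_0 - S'(0)) = 19 and h_1·M_1 + 2h_1·M_2 = 6(S'(5) - Δ_1) = -21.
Forward elimination and back-substitution give M_0 = 143/30, M_1 = -16/5, M_2 = -73/20.

4.7667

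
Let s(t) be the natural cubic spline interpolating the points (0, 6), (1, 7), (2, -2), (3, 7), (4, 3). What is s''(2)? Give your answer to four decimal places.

40.7143

Put m_i = s'' at the i-th knot. Here h = (1, 1, 1, 1) and Δ = (1, -9, 9, -4), so the interior equations h_(i-1)·m_(i-1) + 2(h_(i-1)+h_i)·m_i + h_i·m_(i+1) = 6(Δ_i − Δ_(i-1)) read
  1·m_0 + 4·m_1 + 1·m_2 = 6(Δ_1 - Δ_0) = -60
  1·m_1 + 4·m_2 + 1·m_3 = 6(Δ_2 - Δ_1) = 108
  1·m_2 + 4·m_3 + 1·m_4 = 6(Δ_3 - Δ_2) = -78
Natural end conditions: m_0 = m_4 = 0.
Hence m_0 = 0, m_1 = -705/28, m_2 = 285/7, m_3 = -831/28, m_4 = 0.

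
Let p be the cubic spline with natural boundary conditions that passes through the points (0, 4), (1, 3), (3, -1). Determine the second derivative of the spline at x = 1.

-1

Write σ_i for p''(x_i). With h_i = 1, 2 and divided differences Δ_i = -1, -2, the continuity of p' gives the tridiagonal system
  1·σ_0 + 6·σ_1 + 2·σ_2 = 6(Δ_1 - Δ_0) = -6
Natural end conditions: σ_0 = σ_2 = 0.
Forward elimination and back-substitution give σ_0 = 0, σ_1 = -1, σ_2 = 0.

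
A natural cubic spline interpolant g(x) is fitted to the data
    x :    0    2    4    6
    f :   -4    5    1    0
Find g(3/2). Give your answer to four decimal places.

Let m_i = g''(x_i). Step sizes h_i = 2, 2, 2; slopes of the chords Δ_i = (y_(i+1) - y_i)/h_i = 9/2, -2, -1/2.
  2·m_0 + 8·m_1 + 2·m_2 = 6(Δ_1 - Δ_0) = -39
  2·m_1 + 8·m_2 + 2·m_3 = 6(Δ_2 - Δ_1) = 9
Natural end conditions: m_0 = m_3 = 0.
Solving: m_0 = 0, m_1 = -11/2, m_2 = 5/2, m_3 = 0.
On [0, 2], g(x) = -4 + 19/3·x + 0·x² - 11/24·x³.
With x = 3/2: g(3/2) = 253/64.

3.9531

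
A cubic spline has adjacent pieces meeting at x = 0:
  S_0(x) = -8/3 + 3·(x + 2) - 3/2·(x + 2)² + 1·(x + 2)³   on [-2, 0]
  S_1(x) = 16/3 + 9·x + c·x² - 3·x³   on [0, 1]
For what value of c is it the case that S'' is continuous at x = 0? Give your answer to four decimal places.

S_0''(x) = -3 + 6·(x + 2), so S_0''(0) = 9. On the right, S_1''(0) = 2c, so c = 9/2.

4.5000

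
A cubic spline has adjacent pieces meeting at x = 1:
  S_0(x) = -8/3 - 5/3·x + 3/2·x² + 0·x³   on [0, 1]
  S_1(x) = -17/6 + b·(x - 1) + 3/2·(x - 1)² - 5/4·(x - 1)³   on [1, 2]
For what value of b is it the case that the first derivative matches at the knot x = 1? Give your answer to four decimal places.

S_0'(x) = -5/3 + 3·x + 0·x², so S_0'(1) = 4/3. On the right, S_1'(1) = b, so b = 4/3.

1.3333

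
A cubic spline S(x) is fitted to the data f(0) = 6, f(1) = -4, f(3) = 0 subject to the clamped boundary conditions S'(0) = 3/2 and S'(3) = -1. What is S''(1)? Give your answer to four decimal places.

25.6667

Put m_i = S'' at the i-th knot. Here h = (1, 2) and Δ = (-10, 2), so the interior equations h_(i-1)·m_(i-1) + 2(h_(i-1)+h_i)·m_i + h_i·m_(i+1) = 6(Δ_i − Δ_(i-1)) read
  1·m_0 + 6·m_1 + 2·m_2 = 6(Δ_1 - Δ_0) = 72
Clamped end conditions give two more equations: 2h_0·m_0 + h_0·m_1 = 6(Δ_0 - S'(0)) = -69 and h_1·m_1 + 2h_1·m_2 = 6(S'(3) - Δ_1) = -18.
Solving: m_0 = -142/3, m_1 = 77/3, m_2 = -52/3.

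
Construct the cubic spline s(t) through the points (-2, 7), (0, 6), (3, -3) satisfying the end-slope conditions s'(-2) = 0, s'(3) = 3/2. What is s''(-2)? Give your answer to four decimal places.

1.0500

Put M_i = s'' at the i-th knot. Here h = (2, 3) and Δ = (-1/2, -3), so the interior equations h_(i-1)·M_(i-1) + 2(h_(i-1)+h_i)·M_i + h_i·M_(i+1) = 6(Δ_i − Δ_(i-1)) read
  2·M_0 + 10·M_1 + 3·M_2 = 6(Δ_1 - Δ_0) = -15
Clamped end conditions give two more equations: 2h_0·M_0 + h_0·M_1 = 6(Δ_0 - s'(-2)) = -3 and h_1·M_1 + 2h_1·M_2 = 6(s'(3) - Δ_1) = 27.
Forward elimination and back-substitution give M_0 = 21/20, M_1 = -18/5, M_2 = 63/10.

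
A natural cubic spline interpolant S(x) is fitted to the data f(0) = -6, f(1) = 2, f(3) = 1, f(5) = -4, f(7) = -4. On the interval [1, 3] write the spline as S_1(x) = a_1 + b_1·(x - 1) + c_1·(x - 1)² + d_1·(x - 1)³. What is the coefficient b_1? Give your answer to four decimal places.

Put m_i = S'' at the i-th knot. Here h = (1, 2, 2, 2) and Δ = (8, -1/2, -5/2, 0), so the interior equations h_(i-1)·m_(i-1) + 2(h_(i-1)+h_i)·m_i + h_i·m_(i+1) = 6(Δ_i − Δ_(i-1)) read
  1·m_0 + 6·m_1 + 2·m_2 = 6(Δ_1 - Δ_0) = -51
  2·m_1 + 8·m_2 + 2·m_3 = 6(Δ_2 - Δ_1) = -12
  2·m_2 + 8·m_3 + 2·m_4 = 6(Δ_3 - Δ_2) = 15
Natural end conditions: m_0 = m_4 = 0.
Solving: m_0 = 0, m_1 = -351/41, m_2 = 15/82, m_3 = 75/41, m_4 = 0.
On [1, 3], with S_1(x) = a_1 + b_1·(x - 1) + c_1·(x - 1)² + d_1·(x - 1)³: c_1 = m_1/2 = -351/82, d_1 = (m_2 - m_1)/(6h_1) = 239/328, b_1 = Δ_1 - h_1(2m_1 + m_2)/6 = 211/41.

5.1463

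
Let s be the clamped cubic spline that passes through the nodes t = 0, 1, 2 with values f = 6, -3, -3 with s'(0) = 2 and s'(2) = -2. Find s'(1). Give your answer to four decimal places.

Let M_i = s''(x_i). Step sizes h_i = 1, 1; slopes of the chords Δ_i = (y_(i+1) - y_i)/h_i = -9, 0.
  1·M_0 + 4·M_1 + 1·M_2 = 6(Δ_1 - Δ_0) = 54
Clamped end conditions give two more equations: 2h_0·M_0 + h_0·M_1 = 6(Δ_0 - s'(0)) = -66 and h_1·M_1 + 2h_1·M_2 = 6(s'(2) - Δ_1) = -12.
Forward elimination and back-substitution give M_0 = -97/2, M_1 = 31, M_2 = -43/2.
On [1, 2], s'(t) = b_1 + 2c_1·(t - 1) + 3d_1·(t - 1)² with b_1 = Δ_1 - h_1(2M_1 + M_2)/6 = -27/4, c_1 = M_1/2 = 31/2, d_1 = (M_2 - M_1)/(6h_1) = -35/4. So s'(1) = -27/4.

-6.7500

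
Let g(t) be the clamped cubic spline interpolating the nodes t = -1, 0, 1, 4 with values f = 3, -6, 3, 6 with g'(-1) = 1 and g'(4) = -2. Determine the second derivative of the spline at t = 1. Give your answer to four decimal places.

Write σ_i for g''(x_i). With h_i = 1, 1, 3 and divided differences Δ_i = -9, 9, 1, the continuity of g' gives the tridiagonal system
  1·σ_0 + 4·σ_1 + 1·σ_2 = 6(Δ_1 - Δ_0) = 108
  1·σ_1 + 8·σ_2 + 3·σ_3 = 6(Δ_2 - Δ_1) = -48
Clamped end conditions give two more equations: 2h_0·σ_0 + h_0·σ_1 = 6(Δ_0 - g'(-1)) = -60 and h_2·σ_2 + 2h_2·σ_3 = 6(g'(4) - Δ_2) = -18.
Hence σ_0 = -1494/29, σ_1 = 1248/29, σ_2 = -366/29, σ_3 = 96/29.

-12.6207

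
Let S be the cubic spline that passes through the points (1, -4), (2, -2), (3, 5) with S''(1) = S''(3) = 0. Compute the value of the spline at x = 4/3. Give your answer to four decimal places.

-3.7037

Put m_i = S'' at the i-th knot. Here h = (1, 1) and Δ = (2, 7), so the interior equations h_(i-1)·m_(i-1) + 2(h_(i-1)+h_i)·m_i + h_i·m_(i+1) = 6(Δ_i − Δ_(i-1)) read
  1·m_0 + 4·m_1 + 1·m_2 = 6(Δ_1 - Δ_0) = 30
Natural end conditions: m_0 = m_2 = 0.
Solving: m_0 = 0, m_1 = 15/2, m_2 = 0.
On [1, 2], S(x) = -4 + 3/4·(x - 1) + 0·(x - 1)² + 5/4·(x - 1)³.
With (x - 1) = 1/3: S(4/3) = -100/27.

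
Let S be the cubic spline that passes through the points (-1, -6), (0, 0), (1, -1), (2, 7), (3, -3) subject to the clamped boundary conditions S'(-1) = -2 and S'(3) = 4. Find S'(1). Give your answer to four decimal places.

5.5000

Write m_i for S''(x_i). With h_i = 1, 1, 1, 1 and divided differences Δ_i = 6, -1, 8, -10, the continuity of S' gives the tridiagonal system
  1·m_0 + 4·m_1 + 1·m_2 = 6(Δ_1 - Δ_0) = -42
  1·m_1 + 4·m_2 + 1·m_3 = 6(Δ_2 - Δ_1) = 54
  1·m_2 + 4·m_3 + 1·m_4 = 6(Δ_3 - Δ_2) = -108
Clamped end conditions give two more equations: 2h_0·m_0 + h_0·m_1 = 6(Δ_0 - S'(-1)) = 48 and h_3·m_3 + 2h_3·m_4 = 6(S'(3) - Δ_3) = 84.
Forward elimination and back-substitution give m_0 = 153/4, m_1 = -57/2, m_2 = 135/4, m_3 = -105/2, m_4 = 273/4.
On [1, 2], S'(x) = b_2 + 2c_2·(x - 1) + 3d_2·(x - 1)² with b_2 = Δ_2 - h_2(2m_2 + m_3)/6 = 11/2, c_2 = m_2/2 = 135/8, d_2 = (m_3 - m_2)/(6h_2) = -115/8. So S'(1) = 11/2.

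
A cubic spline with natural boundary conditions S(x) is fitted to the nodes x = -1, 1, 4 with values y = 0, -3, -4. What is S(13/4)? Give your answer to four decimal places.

Write M_i for S''(x_i). With h_i = 2, 3 and divided differences Δ_i = -3/2, -1/3, the continuity of S' gives the tridiagonal system
  2·M_0 + 10·M_1 + 3·M_2 = 6(Δ_1 - Δ_0) = 7
Natural end conditions: M_0 = M_2 = 0.
Forward elimination and back-substitution give M_0 = 0, M_1 = 7/10, M_2 = 0.
On [1, 4], S(x) = -3 - 31/30·(x - 1) + 7/20·(x - 1)² - 7/180·(x - 1)³.
With (x - 1) = 9/4: S(13/4) = -1023/256.

-3.9961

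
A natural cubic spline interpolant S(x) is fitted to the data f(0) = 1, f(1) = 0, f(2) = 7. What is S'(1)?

3

With M_i denoting the second derivative at x_i, h_i = 1, 1, and Δ_i = (y_(i+1) − y_i)/h_i = -1, 7:
  1·M_0 + 4·M_1 + 1·M_2 = 6(Δ_1 - Δ_0) = 48
Natural end conditions: M_0 = M_2 = 0.
Hence M_0 = 0, M_1 = 12, M_2 = 0.
On [1, 2], S'(x) = b_1 + 2c_1·(x - 1) + 3d_1·(x - 1)² with b_1 = Δ_1 - h_1(2M_1 + M_2)/6 = 3, c_1 = M_1/2 = 6, d_1 = (M_2 - M_1)/(6h_1) = -2. So S'(1) = 3.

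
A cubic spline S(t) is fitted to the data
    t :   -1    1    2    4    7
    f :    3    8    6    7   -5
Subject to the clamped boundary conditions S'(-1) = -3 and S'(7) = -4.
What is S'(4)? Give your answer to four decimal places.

-0.6225

Put m_i = S'' at the i-th knot. Here h = (2, 1, 2, 3) and Δ = (5/2, -2, 1/2, -4), so the interior equations h_(i-1)·m_(i-1) + 2(h_(i-1)+h_i)·m_i + h_i·m_(i+1) = 6(Δ_i − Δ_(i-1)) read
  2·m_0 + 6·m_1 + 1·m_2 = 6(Δ_1 - Δ_0) = -27
  1·m_1 + 6·m_2 + 2·m_3 = 6(Δ_2 - Δ_1) = 15
  2·m_2 + 10·m_3 + 3·m_4 = 6(Δ_3 - Δ_2) = -27
Clamped end conditions give two more equations: 2h_0·m_0 + h_0·m_1 = 6(Δ_0 - S'(-1)) = 33 and h_3·m_3 + 2h_3·m_4 = 6(S'(7) - Δ_3) = 0.
Solving the tridiagonal system: m_0 = 7951/604, m_1 = -1484/151, m_2 = 1703/302, m_3 = -680/151, m_4 = 340/151.
On [4, 7], S'(t) = b_3 + 2c_3·(t - 4) + 3d_3·(t - 4)² with b_3 = Δ_3 - h_3(2m_3 + m_4)/6 = -94/151, c_3 = m_3/2 = -340/151, d_3 = (m_4 - m_3)/(6h_3) = 170/453. So S'(4) = -94/151.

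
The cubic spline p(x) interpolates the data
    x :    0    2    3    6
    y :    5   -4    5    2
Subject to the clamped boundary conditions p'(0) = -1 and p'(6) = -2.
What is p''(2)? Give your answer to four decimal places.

Let σ_i = p''(x_i). Step sizes h_i = 2, 1, 3; slopes of the chords Δ_i = (y_(i+1) - y_i)/h_i = -9/2, 9, -1.
  2·σ_0 + 6·σ_1 + 1·σ_2 = 6(Δ_1 - Δ_0) = 81
  1·σ_1 + 8·σ_2 + 3·σ_3 = 6(Δ_2 - Δ_1) = -60
Clamped end conditions give two more equations: 2h_0·σ_0 + h_0·σ_1 = 6(Δ_0 - p'(0)) = -21 and h_2·σ_2 + 2h_2·σ_3 = 6(p'(6) - Δ_2) = -6.
Solving the tridiagonal system: σ_0 = -655/42, σ_1 = 869/42, σ_2 = -251/21, σ_3 = 209/42.

20.6905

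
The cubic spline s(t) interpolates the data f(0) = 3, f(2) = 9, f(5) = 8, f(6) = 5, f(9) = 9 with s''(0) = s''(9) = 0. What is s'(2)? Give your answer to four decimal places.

2.0466

Let m_i = s''(x_i). Step sizes h_i = 2, 3, 1, 3; slopes of the chords Δ_i = (y_(i+1) - y_i)/h_i = 3, -1/3, -3, 4/3.
  2·m_0 + 10·m_1 + 3·m_2 = 6(Δ_1 - Δ_0) = -20
  3·m_1 + 8·m_2 + 1·m_3 = 6(Δ_2 - Δ_1) = -16
  1·m_2 + 8·m_3 + 3·m_4 = 6(Δ_3 - Δ_2) = 26
Natural end conditions: m_0 = m_4 = 0.
Hence m_0 = 0, m_1 = -133/93, m_2 = -530/279, m_3 = 973/279, m_4 = 0.
On [2, 5], s'(t) = b_1 + 2c_1·(t - 2) + 3d_1·(t - 2)² with b_1 = Δ_1 - h_1(2m_1 + m_2)/6 = 571/279, c_1 = m_1/2 = -133/186, d_1 = (m_2 - m_1)/(6h_1) = -131/5022. So s'(2) = 571/279.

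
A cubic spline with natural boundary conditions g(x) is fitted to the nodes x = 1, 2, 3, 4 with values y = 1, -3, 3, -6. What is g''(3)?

-28

Put M_i = g'' at the i-th knot. Here h = (1, 1, 1) and Δ = (-4, 6, -9), so the interior equations h_(i-1)·M_(i-1) + 2(h_(i-1)+h_i)·M_i + h_i·M_(i+1) = 6(Δ_i − Δ_(i-1)) read
  1·M_0 + 4·M_1 + 1·M_2 = 6(Δ_1 - Δ_0) = 60
  1·M_1 + 4·M_2 + 1·M_3 = 6(Δ_2 - Δ_1) = -90
Natural end conditions: M_0 = M_3 = 0.
Solving the tridiagonal system: M_0 = 0, M_1 = 22, M_2 = -28, M_3 = 0.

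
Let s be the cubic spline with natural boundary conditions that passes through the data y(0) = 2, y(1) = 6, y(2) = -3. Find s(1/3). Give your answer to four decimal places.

Put M_i = s'' at the i-th knot. Here h = (1, 1) and Δ = (4, -9), so the interior equations h_(i-1)·M_(i-1) + 2(h_(i-1)+h_i)·M_i + h_i·M_(i+1) = 6(Δ_i − Δ_(i-1)) read
  1·M_0 + 4·M_1 + 1·M_2 = 6(Δ_1 - Δ_0) = -78
Natural end conditions: M_0 = M_2 = 0.
Hence M_0 = 0, M_1 = -39/2, M_2 = 0.
On [0, 1], s(x) = 2 + 29/4·x + 0·x² - 13/4·x³.
With x = 1/3: s(1/3) = 116/27.

4.2963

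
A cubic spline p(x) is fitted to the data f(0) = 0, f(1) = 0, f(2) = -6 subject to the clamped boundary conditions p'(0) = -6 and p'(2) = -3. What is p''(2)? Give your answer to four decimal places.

19.5000

Put M_i = p'' at the i-th knot. Here h = (1, 1) and Δ = (0, -6), so the interior equations h_(i-1)·M_(i-1) + 2(h_(i-1)+h_i)·M_i + h_i·M_(i+1) = 6(Δ_i − Δ_(i-1)) read
  1·M_0 + 4·M_1 + 1·M_2 = 6(Δ_1 - Δ_0) = -36
Clamped end conditions give two more equations: 2h_0·M_0 + h_0·M_1 = 6(Δ_0 - p'(0)) = 36 and h_1·M_1 + 2h_1·M_2 = 6(p'(2) - Δ_1) = 18.
Solving: M_0 = 57/2, M_1 = -21, M_2 = 39/2.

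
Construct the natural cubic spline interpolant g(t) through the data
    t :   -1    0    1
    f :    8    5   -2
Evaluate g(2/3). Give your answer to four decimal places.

0.6296

Put σ_i = g'' at the i-th knot. Here h = (1, 1) and Δ = (-3, -7), so the interior equations h_(i-1)·σ_(i-1) + 2(h_(i-1)+h_i)·σ_i + h_i·σ_(i+1) = 6(Δ_i − Δ_(i-1)) read
  1·σ_0 + 4·σ_1 + 1·σ_2 = 6(Δ_1 - Δ_0) = -24
Natural end conditions: σ_0 = σ_2 = 0.
Forward elimination and back-substitution give σ_0 = 0, σ_1 = -6, σ_2 = 0.
On [0, 1], g(t) = 5 - 5·t - 3·t² + 1·t³.
With t = 2/3: g(2/3) = 17/27.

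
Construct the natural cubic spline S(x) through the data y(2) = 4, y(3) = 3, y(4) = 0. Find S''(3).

-3

Put M_i = S'' at the i-th knot. Here h = (1, 1) and Δ = (-1, -3), so the interior equations h_(i-1)·M_(i-1) + 2(h_(i-1)+h_i)·M_i + h_i·M_(i+1) = 6(Δ_i − Δ_(i-1)) read
  1·M_0 + 4·M_1 + 1·M_2 = 6(Δ_1 - Δ_0) = -12
Natural end conditions: M_0 = M_2 = 0.
Forward elimination and back-substitution give M_0 = 0, M_1 = -3, M_2 = 0.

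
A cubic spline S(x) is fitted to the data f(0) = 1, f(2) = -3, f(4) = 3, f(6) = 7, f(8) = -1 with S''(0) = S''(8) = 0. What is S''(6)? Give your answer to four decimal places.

Let M_i = S''(x_i). Step sizes h_i = 2, 2, 2, 2; slopes of the chords Δ_i = (y_(i+1) - y_i)/h_i = -2, 3, 2, -4.
  2·M_0 + 8·M_1 + 2·M_2 = 6(Δ_1 - Δ_0) = 30
  2·M_1 + 8·M_2 + 2·M_3 = 6(Δ_2 - Δ_1) = -6
  2·M_2 + 8·M_3 + 2·M_4 = 6(Δ_3 - Δ_2) = -36
Natural end conditions: M_0 = M_4 = 0.
Solving: M_0 = 0, M_1 = 219/56, M_2 = -9/14, M_3 = -243/56, M_4 = 0.

-4.3393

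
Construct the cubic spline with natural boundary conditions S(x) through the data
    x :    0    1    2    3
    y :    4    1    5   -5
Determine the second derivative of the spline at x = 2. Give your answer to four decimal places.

-25.2000

With σ_i denoting the second derivative at x_i, h_i = 1, 1, 1, and Δ_i = (y_(i+1) − y_i)/h_i = -3, 4, -10:
  1·σ_0 + 4·σ_1 + 1·σ_2 = 6(Δ_1 - Δ_0) = 42
  1·σ_1 + 4·σ_2 + 1·σ_3 = 6(Δ_2 - Δ_1) = -84
Natural end conditions: σ_0 = σ_3 = 0.
Solving: σ_0 = 0, σ_1 = 84/5, σ_2 = -126/5, σ_3 = 0.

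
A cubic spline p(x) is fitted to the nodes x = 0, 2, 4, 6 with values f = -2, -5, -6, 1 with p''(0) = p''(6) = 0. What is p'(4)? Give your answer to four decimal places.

1.5000

Write M_i for p''(x_i). With h_i = 2, 2, 2 and divided differences Δ_i = -3/2, -1/2, 7/2, the continuity of p' gives the tridiagonal system
  2·M_0 + 8·M_1 + 2·M_2 = 6(Δ_1 - Δ_0) = 6
  2·M_1 + 8·M_2 + 2·M_3 = 6(Δ_2 - Δ_1) = 24
Natural end conditions: M_0 = M_3 = 0.
Hence M_0 = 0, M_1 = 0, M_2 = 3, M_3 = 0.
On [4, 6], p'(x) = b_2 + 2c_2·(x - 4) + 3d_2·(x - 4)² with b_2 = Δ_2 - h_2(2M_2 + M_3)/6 = 3/2, c_2 = M_2/2 = 3/2, d_2 = (M_3 - M_2)/(6h_2) = -1/4. So p'(4) = 3/2.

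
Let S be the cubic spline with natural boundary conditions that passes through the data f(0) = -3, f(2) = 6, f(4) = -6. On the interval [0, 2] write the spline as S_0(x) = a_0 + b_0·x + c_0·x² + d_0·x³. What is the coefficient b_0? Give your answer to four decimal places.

Write σ_i for S''(x_i). With h_i = 2, 2 and divided differences Δ_i = 9/2, -6, the continuity of S' gives the tridiagonal system
  2·σ_0 + 8·σ_1 + 2·σ_2 = 6(Δ_1 - Δ_0) = -63
Natural end conditions: σ_0 = σ_2 = 0.
Hence σ_0 = 0, σ_1 = -63/8, σ_2 = 0.
On [0, 2], with S_0(x) = a_0 + b_0·x + c_0·x² + d_0·x³: c_0 = σ_0/2 = 0, d_0 = (σ_1 - σ_0)/(6h_0) = -21/32, b_0 = Δ_0 - h_0(2σ_0 + σ_1)/6 = 57/8.

7.1250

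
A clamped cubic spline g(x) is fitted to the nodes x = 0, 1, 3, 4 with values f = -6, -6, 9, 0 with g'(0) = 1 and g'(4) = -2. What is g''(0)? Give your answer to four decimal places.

Put M_i = g'' at the i-th knot. Here h = (1, 2, 1) and Δ = (0, 15/2, -9), so the interior equations h_(i-1)·M_(i-1) + 2(h_(i-1)+h_i)·M_i + h_i·M_(i+1) = 6(Δ_i − Δ_(i-1)) read
  1·M_0 + 6·M_1 + 2·M_2 = 6(Δ_1 - Δ_0) = 45
  2·M_1 + 6·M_2 + 1·M_3 = 6(Δ_2 - Δ_1) = -99
Clamped end conditions give two more equations: 2h_0·M_0 + h_0·M_1 = 6(Δ_0 - g'(0)) = -6 and h_2·M_2 + 2h_2·M_3 = 6(g'(4) - Δ_2) = 42.
Solving the tridiagonal system: M_0 = -63/5, M_1 = 96/5, M_2 = -144/5, M_3 = 177/5.

-12.6000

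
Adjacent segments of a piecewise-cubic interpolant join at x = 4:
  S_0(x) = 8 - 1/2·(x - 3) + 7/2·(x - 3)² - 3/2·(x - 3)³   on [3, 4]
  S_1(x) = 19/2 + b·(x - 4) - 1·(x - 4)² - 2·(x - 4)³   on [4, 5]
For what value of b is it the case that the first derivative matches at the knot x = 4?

2

S_0'(x) = -1/2 + 7·(x - 3) - 9/2·(x - 3)², so S_0'(4) = 2. On the right, S_1'(4) = b, so b = 2.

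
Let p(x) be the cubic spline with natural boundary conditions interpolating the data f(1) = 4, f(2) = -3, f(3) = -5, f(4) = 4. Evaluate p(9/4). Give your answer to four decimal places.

-4.3063

Let M_i = p''(x_i). Step sizes h_i = 1, 1, 1; slopes of the chords Δ_i = (y_(i+1) - y_i)/h_i = -7, -2, 9.
  1·M_0 + 4·M_1 + 1·M_2 = 6(Δ_1 - Δ_0) = 30
  1·M_1 + 4·M_2 + 1·M_3 = 6(Δ_2 - Δ_1) = 66
Natural end conditions: M_0 = M_3 = 0.
Hence M_0 = 0, M_1 = 18/5, M_2 = 78/5, M_3 = 0.
On [2, 3], p(x) = -3 - 29/5·(x - 2) + 9/5·(x - 2)² + 2·(x - 2)³.
With (x - 2) = 1/4: p(9/4) = -689/160.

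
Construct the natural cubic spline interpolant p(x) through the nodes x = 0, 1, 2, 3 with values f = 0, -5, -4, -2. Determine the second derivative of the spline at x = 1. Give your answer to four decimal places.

Let M_i = p''(x_i). Step sizes h_i = 1, 1, 1; slopes of the chords Δ_i = (y_(i+1) - y_i)/h_i = -5, 1, 2.
  1·M_0 + 4·M_1 + 1·M_2 = 6(Δ_1 - Δ_0) = 36
  1·M_1 + 4·M_2 + 1·M_3 = 6(Δ_2 - Δ_1) = 6
Natural end conditions: M_0 = M_3 = 0.
Solving: M_0 = 0, M_1 = 46/5, M_2 = -4/5, M_3 = 0.

9.2000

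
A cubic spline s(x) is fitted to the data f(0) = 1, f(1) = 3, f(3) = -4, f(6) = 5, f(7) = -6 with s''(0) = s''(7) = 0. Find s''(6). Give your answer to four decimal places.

-14.2234

Put σ_i = s'' at the i-th knot. Here h = (1, 2, 3, 1) and Δ = (2, -7/2, 3, -11), so the interior equations h_(i-1)·σ_(i-1) + 2(h_(i-1)+h_i)·σ_i + h_i·σ_(i+1) = 6(Δ_i − Δ_(i-1)) read
  1·σ_0 + 6·σ_1 + 2·σ_2 = 6(Δ_1 - Δ_0) = -33
  2·σ_1 + 10·σ_2 + 3·σ_3 = 6(Δ_2 - Δ_1) = 39
  3·σ_2 + 8·σ_3 + 1·σ_4 = 6(Δ_3 - Δ_2) = -84
Natural end conditions: σ_0 = σ_4 = 0.
Hence σ_0 = 0, σ_1 = -3471/394, σ_2 = 1956/197, σ_3 = -2802/197, σ_4 = 0.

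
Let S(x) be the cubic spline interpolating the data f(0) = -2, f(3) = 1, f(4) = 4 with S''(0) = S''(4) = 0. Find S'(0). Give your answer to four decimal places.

Let M_i = S''(x_i). Step sizes h_i = 3, 1; slopes of the chords Δ_i = (y_(i+1) - y_i)/h_i = 1, 3.
  3·M_0 + 8·M_1 + 1·M_2 = 6(Δ_1 - Δ_0) = 12
Natural end conditions: M_0 = M_2 = 0.
Forward elimination and back-substitution give M_0 = 0, M_1 = 3/2, M_2 = 0.
On [0, 3], S'(x) = b_0 + 2c_0·x + 3d_0·x² with b_0 = Δ_0 - h_0(2M_0 + M_1)/6 = 1/4, c_0 = M_0/2 = 0, d_0 = (M_1 - M_0)/(6h_0) = 1/12. So S'(0) = 1/4.

0.2500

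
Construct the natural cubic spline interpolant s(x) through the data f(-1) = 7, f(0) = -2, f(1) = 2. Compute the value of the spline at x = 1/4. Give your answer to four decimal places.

Write m_i for s''(x_i). With h_i = 1, 1 and divided differences Δ_i = -9, 4, the continuity of s' gives the tridiagonal system
  1·m_0 + 4·m_1 + 1·m_2 = 6(Δ_1 - Δ_0) = 78
Natural end conditions: m_0 = m_2 = 0.
Forward elimination and back-substitution give m_0 = 0, m_1 = 39/2, m_2 = 0.
On [0, 1], s(x) = -2 - 5/2·x + 39/4·x² - 13/4·x³.
With x = 1/4: s(1/4) = -529/256.

-2.0664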